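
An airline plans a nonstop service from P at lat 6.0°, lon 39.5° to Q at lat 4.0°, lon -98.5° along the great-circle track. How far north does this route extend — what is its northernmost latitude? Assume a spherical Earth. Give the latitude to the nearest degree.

The great circle lies in the plane with unit normal n̂ = (p₁ × p₂)/|p₁ × p₂|.
Here n̂_z ≈ -0.971; the vertex latitude is φ_max = arccos|n̂_z| ≈ 13.8°.
Check via Clairaut: cos φ_max = |cos φ₁| · sin C = cos(6.0°)·sin(77.6°) ≈ 0.971, again giving ≈ 13.8°.

≈ 14°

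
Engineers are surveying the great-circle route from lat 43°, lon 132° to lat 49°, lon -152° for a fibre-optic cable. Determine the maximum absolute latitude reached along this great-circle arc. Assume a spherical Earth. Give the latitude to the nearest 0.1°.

The great circle lies in the plane with unit normal n̂ = (p₁ × p₂)/|p₁ × p₂|.
Here n̂_z ≈ +0.600; the vertex latitude is φ_max = arccos|n̂_z| ≈ 53.1°.
Check via Clairaut: cos φ_max = |cos φ₁| · sin C = cos(43.0°)·sin(55.1°) ≈ 0.600, again giving ≈ 53.1°.

≈ 53.1°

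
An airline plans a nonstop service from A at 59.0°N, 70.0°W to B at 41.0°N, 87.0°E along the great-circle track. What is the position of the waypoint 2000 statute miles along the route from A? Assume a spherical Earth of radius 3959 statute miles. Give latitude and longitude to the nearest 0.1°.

≈ 81.0°N, 0.7°W

From cos δ = sin φ₁ sin φ₂ + cos φ₁ cos φ₂ cos Δλ, the central angle is δ ≈ 1.365 rad (78.2°). The total great-circle distance is δ·R ≈ 1.365 × 3959 ≈ 5403 mi, so the target fraction is f = 2000/5403 ≈ 0.370.
Interpolate at f ≈ 0.370 with slerp weights a = sin((1−f)δ)/sin δ ≈ 0.774, b = sin(fδ)/sin δ ≈ 0.494.
p = a·p₁ + b·p₂ ≈ (0.156, -0.002, 0.988); φ = arcsin(p_z) ≈ 81.03°, λ = atan2(p_y, p_x) ≈ -0.72°.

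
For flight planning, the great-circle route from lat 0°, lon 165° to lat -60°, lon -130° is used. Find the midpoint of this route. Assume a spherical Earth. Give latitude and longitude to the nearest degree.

≈ lat -34°, lon -174°

Write both endpoints as unit vectors p₁, p₂ with components (cos φ cos λ, cos φ sin λ, sin φ).
The central angle between the endpoints is δ = arccos(p₁·p₂) ≈ 1.358 rad (77.8°).
Interpolate at f = 1/2 with slerp weights a = sin((1−f)δ)/sin δ ≈ 0.642, b = sin(fδ)/sin δ ≈ 0.642.
p = a·p₁ + b·p₂ ≈ (-0.827, -0.080, -0.556); φ = arcsin(p_z) ≈ -33.81°, λ = atan2(p_y, p_x) ≈ -174.49°.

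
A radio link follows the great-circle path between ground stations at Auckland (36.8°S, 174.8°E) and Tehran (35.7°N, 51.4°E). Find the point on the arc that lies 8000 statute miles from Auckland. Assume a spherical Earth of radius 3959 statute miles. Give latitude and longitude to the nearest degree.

≈ 28°N, 72°E

Convert each endpoint to a unit vector on the sphere (x = cos φ cos λ, y = cos φ sin λ, z = sin φ).
The central angle between the endpoints is δ = arccos(p₁·p₂) ≈ 2.357 rad (135.0°). The total great-circle distance is δ·R ≈ 2.357 × 3959 ≈ 9330 mi, so the target fraction is f = 8000/9330 ≈ 0.857.
Interpolate at f ≈ 0.857 with slerp weights a = sin((1−f)δ)/sin δ ≈ 0.467, b = sin(fδ)/sin δ ≈ 1.274.
p = a·p₁ + b·p₂ ≈ (0.273, 0.843, 0.464); φ = arcsin(p_z) ≈ 27.65°, λ = atan2(p_y, p_x) ≈ 72.02°.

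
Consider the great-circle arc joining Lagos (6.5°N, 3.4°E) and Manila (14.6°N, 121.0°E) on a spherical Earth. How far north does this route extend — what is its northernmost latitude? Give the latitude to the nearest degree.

The great circle lies in the plane with unit normal n̂ = (p₁ × p₂)/|p₁ × p₂|.
Here n̂_z ≈ +0.937; the vertex latitude is φ_max = arccos|n̂_z| ≈ 20.4°.
Check via Clairaut: cos φ_max = |cos φ₁| · sin C = cos(6.5°)·sin(70.6°) ≈ 0.937, again giving ≈ 20.4°.

≈ 20°N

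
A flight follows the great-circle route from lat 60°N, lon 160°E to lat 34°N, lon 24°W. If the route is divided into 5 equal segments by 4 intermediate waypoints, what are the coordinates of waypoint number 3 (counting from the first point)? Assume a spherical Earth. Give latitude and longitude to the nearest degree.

≈ lat 68°N, lon 27°W

From cos δ = sin φ₁ sin φ₂ + cos φ₁ cos φ₂ cos Δλ, the central angle is δ ≈ 1.500 rad (85.9°).
Interpolate at f = 3/5 with slerp weights a = sin((1−f)δ)/sin δ ≈ 0.566, b = sin(fδ)/sin δ ≈ 0.785.
p = a·p₁ + b·p₂ ≈ (0.329, -0.168, 0.929); φ = arcsin(p_z) ≈ 68.33°, λ = atan2(p_y, p_x) ≈ -27.07°.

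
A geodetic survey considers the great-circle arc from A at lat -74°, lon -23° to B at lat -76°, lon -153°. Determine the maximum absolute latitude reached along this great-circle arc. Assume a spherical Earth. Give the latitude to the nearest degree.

≈ -84°

The great circle lies in the plane with unit normal n̂ = (p₁ × p₂)/|p₁ × p₂|.
Here n̂_z ≈ -0.112; the vertex latitude is φ_max = arccos|n̂_z| ≈ 83.6°.
Check via Clairaut: cos φ_max = |cos φ₁| · sin C = cos(74.0°)·sin(156.0°) ≈ 0.112, again giving ≈ 83.6°.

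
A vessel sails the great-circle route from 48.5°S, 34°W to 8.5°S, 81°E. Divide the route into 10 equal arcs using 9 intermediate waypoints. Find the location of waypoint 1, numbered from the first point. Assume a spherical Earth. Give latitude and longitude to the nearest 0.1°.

≈ 51.8°S, 19.3°W

Write both endpoints as unit vectors p₁, p₂ with components (cos φ cos λ, cos φ sin λ, sin φ).
The central angle between the endpoints is δ = arccos(p₁·p₂) ≈ 1.738 rad (99.6°).
Interpolate at f = 1/10 with slerp weights a = sin((1−f)δ)/sin δ ≈ 1.014, b = sin(fδ)/sin δ ≈ 0.175.
p = a·p₁ + b·p₂ ≈ (0.584, -0.204, -0.785); φ = arcsin(p_z) ≈ -51.76°, λ = atan2(p_y, p_x) ≈ -19.29°.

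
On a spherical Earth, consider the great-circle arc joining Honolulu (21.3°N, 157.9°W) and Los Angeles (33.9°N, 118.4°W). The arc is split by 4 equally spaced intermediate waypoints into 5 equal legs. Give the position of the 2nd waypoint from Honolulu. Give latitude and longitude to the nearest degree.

Write both endpoints as unit vectors p₁, p₂ with components (cos φ cos λ, cos φ sin λ, sin φ).
The central angle between the endpoints is δ = arccos(p₁·p₂) ≈ 0.645 rad (36.9°).
Interpolate at f = 2/5 with slerp weights a = sin((1−f)δ)/sin δ ≈ 0.628, b = sin(fδ)/sin δ ≈ 0.424.
p = a·p₁ + b·p₂ ≈ (-0.709, -0.530, 0.465); φ = arcsin(p_z) ≈ 27.69°, λ = atan2(p_y, p_x) ≈ -143.24°.

≈ 28°N, 143°W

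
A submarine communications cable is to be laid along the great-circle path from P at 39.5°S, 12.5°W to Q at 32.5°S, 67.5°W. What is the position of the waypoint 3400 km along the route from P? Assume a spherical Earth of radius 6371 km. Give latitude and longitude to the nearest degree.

Convert each endpoint to a unit vector on the sphere (x = cos φ cos λ, y = cos φ sin λ, z = sin φ).
The central angle between the endpoints is δ = arccos(p₁·p₂) ≈ 0.774 rad (44.4°). The total great-circle distance is δ·R ≈ 0.774 × 6371 ≈ 4932 km, so the target fraction is f = 3400/4932 ≈ 0.689.
Interpolate at f ≈ 0.689 with slerp weights a = sin((1−f)δ)/sin δ ≈ 0.341, b = sin(fδ)/sin δ ≈ 0.728.
p = a·p₁ + b·p₂ ≈ (0.491, -0.624, -0.608); φ = arcsin(p_z) ≈ -37.42°, λ = atan2(p_y, p_x) ≈ -51.77°.

≈ 37°S, 52°W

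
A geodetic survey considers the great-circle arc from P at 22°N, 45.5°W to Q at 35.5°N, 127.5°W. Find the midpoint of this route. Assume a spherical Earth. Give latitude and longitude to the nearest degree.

≈ 36°N, 83°W

Write both endpoints as unit vectors p₁, p₂ with components (cos φ cos λ, cos φ sin λ, sin φ).
The central angle between the endpoints is δ = arccos(p₁·p₂) ≈ 1.242 rad (71.2°).
Interpolate at f = 1/2 with slerp weights a = sin((1−f)δ)/sin δ ≈ 0.615, b = sin(fδ)/sin δ ≈ 0.615.
p = a·p₁ + b·p₂ ≈ (0.095, -0.804, 0.587); φ = arcsin(p_z) ≈ 35.97°, λ = atan2(p_y, p_x) ≈ -83.27°.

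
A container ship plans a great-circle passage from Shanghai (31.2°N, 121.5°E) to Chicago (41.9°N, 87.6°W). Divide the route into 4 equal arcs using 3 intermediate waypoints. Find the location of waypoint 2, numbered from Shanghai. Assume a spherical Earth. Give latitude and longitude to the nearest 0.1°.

From cos δ = sin φ₁ sin φ₂ + cos φ₁ cos φ₂ cos Δλ, the central angle is δ ≈ 1.783 rad (102.1°).
Interpolate at f = 2/4 with slerp weights a = sin((1−f)δ)/sin δ ≈ 0.796, b = sin(fδ)/sin δ ≈ 0.796.
p = a·p₁ + b·p₂ ≈ (-0.331, -0.011, 0.944); φ = arcsin(p_z) ≈ 70.67°, λ = atan2(p_y, p_x) ≈ -178.02°.

≈ 70.7°N, 178.0°W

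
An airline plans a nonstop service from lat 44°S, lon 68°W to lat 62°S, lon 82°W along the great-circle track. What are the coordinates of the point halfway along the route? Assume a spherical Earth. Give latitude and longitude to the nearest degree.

Convert each endpoint to a unit vector on the sphere (x = cos φ cos λ, y = cos φ sin λ, z = sin φ).
The central angle between the endpoints is δ = arccos(p₁·p₂) ≈ 0.345 rad (19.8°).
Interpolate at f = 1/2 with slerp weights a = sin((1−f)δ)/sin δ ≈ 0.508, b = sin(fδ)/sin δ ≈ 0.508.
p = a·p₁ + b·p₂ ≈ (0.170, -0.574, -0.801); φ = arcsin(p_z) ≈ -53.20°, λ = atan2(p_y, p_x) ≈ -73.52°.

≈ lat 53°S, lon 74°W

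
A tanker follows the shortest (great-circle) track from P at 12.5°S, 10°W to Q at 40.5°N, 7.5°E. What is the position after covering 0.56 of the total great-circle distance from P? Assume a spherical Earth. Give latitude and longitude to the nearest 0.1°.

Convert each endpoint to a unit vector on the sphere (x = cos φ cos λ, y = cos φ sin λ, z = sin φ).
The central angle between the endpoints is δ = arccos(p₁·p₂) ≈ 0.967 rad (55.4°).
Interpolate at f = 0.56 with slerp weights a = sin((1−f)δ)/sin δ ≈ 0.501, b = sin(fδ)/sin δ ≈ 0.626.
p = a·p₁ + b·p₂ ≈ (0.954, -0.023, 0.298); φ = arcsin(p_z) ≈ 17.35°, λ = atan2(p_y, p_x) ≈ -1.37°.

≈ 17.3°N, 1.4°W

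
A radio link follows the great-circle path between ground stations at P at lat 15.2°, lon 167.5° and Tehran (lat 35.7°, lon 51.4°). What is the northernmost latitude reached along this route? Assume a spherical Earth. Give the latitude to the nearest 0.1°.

The great circle lies in the plane with unit normal n̂ = (p₁ × p₂)/|p₁ × p₂|.
Here n̂_z ≈ -0.717; the vertex latitude is φ_max = arccos|n̂_z| ≈ 44.2°.
Check via Clairaut: cos φ_max = |cos φ₁| · sin C = cos(15.2°)·sin(48.0°) ≈ 0.717, again giving ≈ 44.2°.

≈ 44.2°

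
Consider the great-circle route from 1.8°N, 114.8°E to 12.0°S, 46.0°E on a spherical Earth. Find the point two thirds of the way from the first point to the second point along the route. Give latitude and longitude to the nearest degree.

≈ 8°S, 69°E

Convert each endpoint to a unit vector on the sphere (x = cos φ cos λ, y = cos φ sin λ, z = sin φ).
The central angle between the endpoints is δ = arccos(p₁·p₂) ≈ 1.216 rad (69.7°).
Interpolate at f = 2/3 with slerp weights a = sin((1−f)δ)/sin δ ≈ 0.421, b = sin(fδ)/sin δ ≈ 0.773.
p = a·p₁ + b·p₂ ≈ (0.349, 0.925, -0.147); φ = arcsin(p_z) ≈ -8.48°, λ = atan2(p_y, p_x) ≈ 69.34°.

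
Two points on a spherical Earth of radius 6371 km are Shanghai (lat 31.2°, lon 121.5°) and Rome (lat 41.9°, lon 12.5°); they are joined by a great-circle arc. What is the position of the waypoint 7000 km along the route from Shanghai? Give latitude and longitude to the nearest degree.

≈ lat 50°, lon 37°

Write both endpoints as unit vectors p₁, p₂ with components (cos φ cos λ, cos φ sin λ, sin φ).
The central angle between the endpoints is δ = arccos(p₁·p₂) ≈ 1.432 rad (82.0°). The total great-circle distance is δ·R ≈ 1.432 × 6371 ≈ 9121 km, so the target fraction is f = 7000/9121 ≈ 0.767.
Interpolate at f ≈ 0.767 with slerp weights a = sin((1−f)δ)/sin δ ≈ 0.330, b = sin(fδ)/sin δ ≈ 0.899.
p = a·p₁ + b·p₂ ≈ (0.506, 0.386, 0.772); φ = arcsin(p_z) ≈ 50.49°, λ = atan2(p_y, p_x) ≈ 37.31°.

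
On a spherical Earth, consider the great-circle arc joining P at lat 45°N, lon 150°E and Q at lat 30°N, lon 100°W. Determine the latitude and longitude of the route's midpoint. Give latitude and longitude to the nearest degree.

≈ lat 53°N, lon 147°W

Write both endpoints as unit vectors p₁, p₂ with components (cos φ cos λ, cos φ sin λ, sin φ).
The central angle between the endpoints is δ = arccos(p₁·p₂) ≈ 1.426 rad (81.7°).
Interpolate at f = 1/2 with slerp weights a = sin((1−f)δ)/sin δ ≈ 0.661, b = sin(fδ)/sin δ ≈ 0.661.
p = a·p₁ + b·p₂ ≈ (-0.504, -0.330, 0.798); φ = arcsin(p_z) ≈ 52.94°, λ = atan2(p_y, p_x) ≈ -146.79°.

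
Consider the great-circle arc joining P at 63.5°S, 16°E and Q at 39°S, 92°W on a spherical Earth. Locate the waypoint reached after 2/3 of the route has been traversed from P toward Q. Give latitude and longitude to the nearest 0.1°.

From cos δ = sin φ₁ sin φ₂ + cos φ₁ cos φ₂ cos Δλ, the central angle is δ ≈ 1.097 rad (62.9°).
Interpolate at f = 2/3 with slerp weights a = sin((1−f)δ)/sin δ ≈ 0.402, b = sin(fδ)/sin δ ≈ 0.751.
p = a·p₁ + b·p₂ ≈ (0.152, -0.534, -0.832); φ = arcsin(p_z) ≈ -56.31°, λ = atan2(p_y, p_x) ≈ -74.10°.

≈ 56.3°S, 74.1°W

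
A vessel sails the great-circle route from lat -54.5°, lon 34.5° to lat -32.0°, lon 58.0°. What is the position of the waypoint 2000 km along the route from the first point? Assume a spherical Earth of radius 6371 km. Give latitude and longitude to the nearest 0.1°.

≈ lat -40.5°, lon 51.5°

Convert each endpoint to a unit vector on the sphere (x = cos φ cos λ, y = cos φ sin λ, z = sin φ).
The central angle between the endpoints is δ = arccos(p₁·p₂) ≈ 0.489 rad (28.0°). The total great-circle distance is δ·R ≈ 0.489 × 6371 ≈ 3112 km, so the target fraction is f = 2000/3112 ≈ 0.643.
Interpolate at f ≈ 0.643 with slerp weights a = sin((1−f)δ)/sin δ ≈ 0.370, b = sin(fδ)/sin δ ≈ 0.658.
p = a·p₁ + b·p₂ ≈ (0.473, 0.595, -0.650); φ = arcsin(p_z) ≈ -40.54°, λ = atan2(p_y, p_x) ≈ 51.52°.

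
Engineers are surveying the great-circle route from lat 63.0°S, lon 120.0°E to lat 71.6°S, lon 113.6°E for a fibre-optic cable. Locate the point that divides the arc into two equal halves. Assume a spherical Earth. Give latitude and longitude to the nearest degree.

The haversine formula gives a central angle δ ≈ 0.156 rad (8.9°) between the endpoints.
Interpolate at f = 1/2 with slerp weights a = sin((1−f)δ)/sin δ ≈ 0.502, b = sin(fδ)/sin δ ≈ 0.502.
p = a·p₁ + b·p₂ ≈ (-0.177, 0.342, -0.923); φ = arcsin(p_z) ≈ -67.33°, λ = atan2(p_y, p_x) ≈ 117.38°.

≈ lat 67°S, lon 117°E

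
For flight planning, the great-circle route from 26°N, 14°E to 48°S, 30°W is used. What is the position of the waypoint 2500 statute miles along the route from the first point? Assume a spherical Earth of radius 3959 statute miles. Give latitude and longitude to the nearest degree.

≈ 7°S, 2°W

Convert each endpoint to a unit vector on the sphere (x = cos φ cos λ, y = cos φ sin λ, z = sin φ).
The central angle between the endpoints is δ = arccos(p₁·p₂) ≈ 1.464 rad (83.9°). The total great-circle distance is δ·R ≈ 1.464 × 3959 ≈ 5795 mi, so the target fraction is f = 2500/5795 ≈ 0.431.
Interpolate at f ≈ 0.431 with slerp weights a = sin((1−f)δ)/sin δ ≈ 0.744, b = sin(fδ)/sin δ ≈ 0.594.
p = a·p₁ + b·p₂ ≈ (0.993, -0.037, -0.115); φ = arcsin(p_z) ≈ -6.62°, λ = atan2(p_y, p_x) ≈ -2.13°.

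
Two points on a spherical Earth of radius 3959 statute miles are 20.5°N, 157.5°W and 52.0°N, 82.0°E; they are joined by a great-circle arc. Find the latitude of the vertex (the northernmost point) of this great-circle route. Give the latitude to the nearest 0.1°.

The great circle lies in the plane with unit normal n̂ = (p₁ × p₂)/|p₁ × p₂|.
Here n̂_z ≈ -0.497; the vertex latitude is φ_max = arccos|n̂_z| ≈ 60.2°.
Check via Clairaut: cos φ_max = |cos φ₁| · sin C = cos(20.5°)·sin(32.0°) ≈ 0.497, again giving ≈ 60.2°.

≈ 60.2°N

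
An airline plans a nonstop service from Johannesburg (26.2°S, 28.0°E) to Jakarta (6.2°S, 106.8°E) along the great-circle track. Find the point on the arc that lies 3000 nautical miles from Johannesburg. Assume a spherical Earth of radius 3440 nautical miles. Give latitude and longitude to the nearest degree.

≈ 17°S, 81°E

Convert each endpoint to a unit vector on the sphere (x = cos φ cos λ, y = cos φ sin λ, z = sin φ).
The central angle between the endpoints is δ = arccos(p₁·p₂) ≈ 1.348 rad (77.2°). The total great-circle distance is δ·R ≈ 1.348 × 3440 ≈ 4637 nmi, so the target fraction is f = 3000/4637 ≈ 0.647.
Interpolate at f ≈ 0.647 with slerp weights a = sin((1−f)δ)/sin δ ≈ 0.470, b = sin(fδ)/sin δ ≈ 0.785.
p = a·p₁ + b·p₂ ≈ (0.147, 0.945, -0.292); φ = arcsin(p_z) ≈ -16.99°, λ = atan2(p_y, p_x) ≈ 81.18°.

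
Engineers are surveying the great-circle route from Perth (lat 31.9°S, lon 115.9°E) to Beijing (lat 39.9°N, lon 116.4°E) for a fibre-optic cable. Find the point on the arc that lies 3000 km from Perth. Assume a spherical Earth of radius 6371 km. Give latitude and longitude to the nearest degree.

≈ lat 5°S, lon 116°E

Write both endpoints as unit vectors p₁, p₂ with components (cos φ cos λ, cos φ sin λ, sin φ).
The central angle between the endpoints is δ = arccos(p₁·p₂) ≈ 1.253 rad (71.8°). The total great-circle distance is δ·R ≈ 1.253 × 6371 ≈ 7984 km, so the target fraction is f = 3000/7984 ≈ 0.376.
Interpolate at f ≈ 0.376 with slerp weights a = sin((1−f)δ)/sin δ ≈ 0.742, b = sin(fδ)/sin δ ≈ 0.478.
p = a·p₁ + b·p₂ ≈ (-0.438, 0.895, -0.086); φ = arcsin(p_z) ≈ -4.92°, λ = atan2(p_y, p_x) ≈ 116.08°.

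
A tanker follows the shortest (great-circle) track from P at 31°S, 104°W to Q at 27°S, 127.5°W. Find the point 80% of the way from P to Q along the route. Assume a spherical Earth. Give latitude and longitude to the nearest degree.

≈ 28°S, 123°W

Write both endpoints as unit vectors p₁, p₂ with components (cos φ cos λ, cos φ sin λ, sin φ).
The central angle between the endpoints is δ = arccos(p₁·p₂) ≈ 0.365 rad (20.9°).
Interpolate at f = 0.80 with slerp weights a = sin((1−f)δ)/sin δ ≈ 0.204, b = sin(fδ)/sin δ ≈ 0.806.
p = a·p₁ + b·p₂ ≈ (-0.480, -0.740, -0.471); φ = arcsin(p_z) ≈ -28.12°, λ = atan2(p_y, p_x) ≈ -122.96°.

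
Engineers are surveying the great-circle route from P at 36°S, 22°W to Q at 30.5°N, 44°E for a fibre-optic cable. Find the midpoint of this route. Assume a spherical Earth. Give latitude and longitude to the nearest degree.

Convert each endpoint to a unit vector on the sphere (x = cos φ cos λ, y = cos φ sin λ, z = sin φ).
The central angle between the endpoints is δ = arccos(p₁·p₂) ≈ 1.586 rad (90.8°).
Interpolate at f = 1/2 with slerp weights a = sin((1−f)δ)/sin δ ≈ 0.712, b = sin(fδ)/sin δ ≈ 0.712.
p = a·p₁ + b·p₂ ≈ (0.976, 0.210, -0.057); φ = arcsin(p_z) ≈ -3.28°, λ = atan2(p_y, p_x) ≈ 12.17°.

≈ 3°S, 12°E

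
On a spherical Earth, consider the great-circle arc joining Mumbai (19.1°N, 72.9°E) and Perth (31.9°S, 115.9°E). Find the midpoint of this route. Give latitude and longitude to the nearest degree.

≈ 7°S, 93°E

Convert each endpoint to a unit vector on the sphere (x = cos φ cos λ, y = cos φ sin λ, z = sin φ).
The central angle between the endpoints is δ = arccos(p₁·p₂) ≈ 1.144 rad (65.6°).
Interpolate at f = 1/2 with slerp weights a = sin((1−f)δ)/sin δ ≈ 0.595, b = sin(fδ)/sin δ ≈ 0.595.
p = a·p₁ + b·p₂ ≈ (-0.055, 0.991, -0.120); φ = arcsin(p_z) ≈ -6.87°, λ = atan2(p_y, p_x) ≈ 93.19°.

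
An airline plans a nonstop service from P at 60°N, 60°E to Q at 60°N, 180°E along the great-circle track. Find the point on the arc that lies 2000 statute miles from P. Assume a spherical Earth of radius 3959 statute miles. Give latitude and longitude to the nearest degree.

≈ 74°N, 132°E

Convert each endpoint to a unit vector on the sphere (x = cos φ cos λ, y = cos φ sin λ, z = sin φ).
The central angle between the endpoints is δ = arccos(p₁·p₂) ≈ 0.896 rad (51.3°). The total great-circle distance is δ·R ≈ 0.896 × 3959 ≈ 3546 mi, so the target fraction is f = 2000/3546 ≈ 0.564.
Interpolate at f ≈ 0.564 with slerp weights a = sin((1−f)δ)/sin δ ≈ 0.488, b = sin(fδ)/sin δ ≈ 0.620.
p = a·p₁ + b·p₂ ≈ (-0.188, 0.211, 0.959); φ = arcsin(p_z) ≈ 73.57°, λ = atan2(p_y, p_x) ≈ 131.69°.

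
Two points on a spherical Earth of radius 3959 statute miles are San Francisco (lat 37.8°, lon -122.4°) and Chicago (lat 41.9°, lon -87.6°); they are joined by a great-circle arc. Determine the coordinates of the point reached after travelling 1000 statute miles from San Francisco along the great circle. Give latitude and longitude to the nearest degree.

The haversine formula gives a central angle δ ≈ 0.468 rad (26.8°) between the endpoints. The total great-circle distance is δ·R ≈ 0.468 × 3959 ≈ 1855 mi, so the target fraction is f = 1000/1855 ≈ 0.539.
Interpolate at f ≈ 0.539 with slerp weights a = sin((1−f)δ)/sin δ ≈ 0.474, b = sin(fδ)/sin δ ≈ 0.553.
p = a·p₁ + b·p₂ ≈ (-0.184, -0.728, 0.660); φ = arcsin(p_z) ≈ 41.33°, λ = atan2(p_y, p_x) ≈ -104.15°.

≈ lat 41°, lon -104°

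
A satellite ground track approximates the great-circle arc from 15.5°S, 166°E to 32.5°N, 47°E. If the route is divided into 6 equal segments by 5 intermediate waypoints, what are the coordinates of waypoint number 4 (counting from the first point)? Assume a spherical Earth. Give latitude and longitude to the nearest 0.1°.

Convert each endpoint to a unit vector on the sphere (x = cos φ cos λ, y = cos φ sin λ, z = sin φ).
The central angle between the endpoints is δ = arccos(p₁·p₂) ≈ 2.138 rad (122.5°).
Interpolate at f = 4/6 with slerp weights a = sin((1−f)δ)/sin δ ≈ 0.776, b = sin(fδ)/sin δ ≈ 1.173.
p = a·p₁ + b·p₂ ≈ (-0.050, 0.905, 0.423); φ = arcsin(p_z) ≈ 25.04°, λ = atan2(p_y, p_x) ≈ 93.17°.

≈ 25.0°N, 93.2°E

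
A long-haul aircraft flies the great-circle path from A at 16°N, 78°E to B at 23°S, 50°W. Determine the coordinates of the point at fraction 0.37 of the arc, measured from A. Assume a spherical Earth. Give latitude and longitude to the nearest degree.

Convert each endpoint to a unit vector on the sphere (x = cos φ cos λ, y = cos φ sin λ, z = sin φ).
The central angle between the endpoints is δ = arccos(p₁·p₂) ≈ 2.282 rad (130.7°).
Interpolate at f = 0.37 with slerp weights a = sin((1−f)δ)/sin δ ≈ 1.308, b = sin(fδ)/sin δ ≈ 0.986.
p = a·p₁ + b·p₂ ≈ (0.845, 0.534, -0.025); φ = arcsin(p_z) ≈ -1.43°, λ = atan2(p_y, p_x) ≈ 32.30°.

≈ 1°S, 32°E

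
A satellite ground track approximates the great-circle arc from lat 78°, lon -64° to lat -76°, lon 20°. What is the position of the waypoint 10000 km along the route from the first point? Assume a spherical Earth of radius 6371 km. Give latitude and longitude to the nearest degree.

Convert each endpoint to a unit vector on the sphere (x = cos φ cos λ, y = cos φ sin λ, z = sin φ).
The central angle between the endpoints is δ = arccos(p₁·p₂) ≈ 2.805 rad (160.7°). The total great-circle distance is δ·R ≈ 2.805 × 6371 ≈ 17870 km, so the target fraction is f = 10000/17870 ≈ 0.560.
Interpolate at f ≈ 0.560 with slerp weights a = sin((1−f)δ)/sin δ ≈ 2.858, b = sin(fδ)/sin δ ≈ 3.026.
p = a·p₁ + b·p₂ ≈ (0.948, -0.284, -0.141); φ = arcsin(p_z) ≈ -8.13°, λ = atan2(p_y, p_x) ≈ -16.65°.

≈ lat -8°, lon -17°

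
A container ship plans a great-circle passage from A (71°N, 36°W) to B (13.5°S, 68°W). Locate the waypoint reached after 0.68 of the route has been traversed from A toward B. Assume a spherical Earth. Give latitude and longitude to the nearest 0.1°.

From cos δ = sin φ₁ sin φ₂ + cos φ₁ cos φ₂ cos Δλ, the central angle is δ ≈ 1.523 rad (87.3°).
Interpolate at f = 0.68 with slerp weights a = sin((1−f)δ)/sin δ ≈ 0.469, b = sin(fδ)/sin δ ≈ 0.861.
p = a·p₁ + b·p₂ ≈ (0.437, -0.866, 0.242); φ = arcsin(p_z) ≈ 14.02°, λ = atan2(p_y, p_x) ≈ -63.22°.

≈ (14.0°N, 63.2°W)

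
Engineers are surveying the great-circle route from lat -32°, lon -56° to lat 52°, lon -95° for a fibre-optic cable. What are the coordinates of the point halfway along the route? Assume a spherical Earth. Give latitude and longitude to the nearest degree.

≈ lat 11°, lon -72°

Convert each endpoint to a unit vector on the sphere (x = cos φ cos λ, y = cos φ sin λ, z = sin φ).
The central angle between the endpoints is δ = arccos(p₁·p₂) ≈ 1.583 rad (90.7°).
Interpolate at f = 1/2 with slerp weights a = sin((1−f)δ)/sin δ ≈ 0.711, b = sin(fδ)/sin δ ≈ 0.711.
p = a·p₁ + b·p₂ ≈ (0.299, -0.936, 0.184); φ = arcsin(p_z) ≈ 10.58°, λ = atan2(p_y, p_x) ≈ -72.28°.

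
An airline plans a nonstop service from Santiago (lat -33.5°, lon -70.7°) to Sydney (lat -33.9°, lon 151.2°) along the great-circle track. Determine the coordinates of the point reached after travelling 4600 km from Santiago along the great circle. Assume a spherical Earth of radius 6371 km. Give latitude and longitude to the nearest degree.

From cos δ = sin φ₁ sin φ₂ + cos φ₁ cos φ₂ cos Δλ, the central angle is δ ≈ 1.780 rad (102.0°). The total great-circle distance is δ·R ≈ 1.780 × 6371 ≈ 11338 km, so the target fraction is f = 4600/11338 ≈ 0.406.
Interpolate at f ≈ 0.406 with slerp weights a = sin((1−f)δ)/sin δ ≈ 0.891, b = sin(fδ)/sin δ ≈ 0.676.
p = a·p₁ + b·p₂ ≈ (-0.246, -0.431, -0.868); φ = arcsin(p_z) ≈ -60.26°, λ = atan2(p_y, p_x) ≈ -119.73°.

≈ lat -60°, lon -120°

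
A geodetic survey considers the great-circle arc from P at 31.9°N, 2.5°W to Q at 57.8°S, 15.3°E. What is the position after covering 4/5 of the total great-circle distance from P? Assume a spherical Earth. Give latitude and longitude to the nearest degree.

Write both endpoints as unit vectors p₁, p₂ with components (cos φ cos λ, cos φ sin λ, sin φ).
The central angle between the endpoints is δ = arccos(p₁·p₂) ≈ 1.587 rad (90.9°).
Interpolate at f = 4/5 with slerp weights a = sin((1−f)δ)/sin δ ≈ 0.312, b = sin(fδ)/sin δ ≈ 0.955.
p = a·p₁ + b·p₂ ≈ (0.756, 0.123, -0.643); φ = arcsin(p_z) ≈ -40.04°, λ = atan2(p_y, p_x) ≈ 9.23°.

≈ 40°S, 9°E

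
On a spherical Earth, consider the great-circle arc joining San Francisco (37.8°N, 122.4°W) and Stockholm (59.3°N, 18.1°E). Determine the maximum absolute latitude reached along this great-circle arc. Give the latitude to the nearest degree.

The great circle lies in the plane with unit normal n̂ = (p₁ × p₂)/|p₁ × p₂|.
Here n̂_z ≈ +0.263; the vertex latitude is φ_max = arccos|n̂_z| ≈ 74.8°.
Check via Clairaut: cos φ_max = |cos φ₁| · sin C = cos(37.8°)·sin(19.4°) ≈ 0.263, again giving ≈ 74.8°.

≈ 75°N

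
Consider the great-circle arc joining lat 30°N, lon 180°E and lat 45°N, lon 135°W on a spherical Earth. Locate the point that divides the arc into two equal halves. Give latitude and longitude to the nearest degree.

Convert each endpoint to a unit vector on the sphere (x = cos φ cos λ, y = cos φ sin λ, z = sin φ).
The central angle between the endpoints is δ = arccos(p₁·p₂) ≈ 0.666 rad (38.1°).
Interpolate at f = 1/2 with slerp weights a = sin((1−f)δ)/sin δ ≈ 0.529, b = sin(fδ)/sin δ ≈ 0.529.
p = a·p₁ + b·p₂ ≈ (-0.723, -0.265, 0.639); φ = arcsin(p_z) ≈ 39.69°, λ = atan2(p_y, p_x) ≈ -159.90°.

≈ lat 40°N, lon 160°W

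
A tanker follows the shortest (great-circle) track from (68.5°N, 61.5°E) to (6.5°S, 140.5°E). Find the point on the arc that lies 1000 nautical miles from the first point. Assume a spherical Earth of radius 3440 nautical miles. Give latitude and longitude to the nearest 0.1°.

≈ (60.3°N, 95.9°E)

From cos δ = sin φ₁ sin φ₂ + cos φ₁ cos φ₂ cos Δλ, the central angle is δ ≈ 1.607 rad (92.1°). The total great-circle distance is δ·R ≈ 1.607 × 3440 ≈ 5527 nmi, so the target fraction is f = 1000/5527 ≈ 0.181.
Interpolate at f ≈ 0.181 with slerp weights a = sin((1−f)δ)/sin δ ≈ 0.968, b = sin(fδ)/sin δ ≈ 0.287.
p = a·p₁ + b·p₂ ≈ (-0.051, 0.493, 0.868); φ = arcsin(p_z) ≈ 60.28°, λ = atan2(p_y, p_x) ≈ 95.85°.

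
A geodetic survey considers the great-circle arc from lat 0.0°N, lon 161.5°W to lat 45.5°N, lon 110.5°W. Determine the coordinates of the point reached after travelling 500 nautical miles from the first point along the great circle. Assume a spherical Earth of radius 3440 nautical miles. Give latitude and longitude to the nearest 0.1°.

Convert each endpoint to a unit vector on the sphere (x = cos φ cos λ, y = cos φ sin λ, z = sin φ).
The central angle between the endpoints is δ = arccos(p₁·p₂) ≈ 1.114 rad (63.8°). The total great-circle distance is δ·R ≈ 1.114 × 3440 ≈ 3832 nmi, so the target fraction is f = 500/3832 ≈ 0.130.
Interpolate at f ≈ 0.130 with slerp weights a = sin((1−f)δ)/sin δ ≈ 0.918, b = sin(fδ)/sin δ ≈ 0.161.
p = a·p₁ + b·p₂ ≈ (-0.910, -0.397, 0.115); φ = arcsin(p_z) ≈ 6.61°, λ = atan2(p_y, p_x) ≈ -156.42°.

≈ lat 6.6°N, lon 156.4°W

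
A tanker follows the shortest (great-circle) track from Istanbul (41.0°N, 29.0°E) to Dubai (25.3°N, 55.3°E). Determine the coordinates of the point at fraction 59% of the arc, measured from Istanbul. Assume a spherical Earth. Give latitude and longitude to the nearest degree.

From cos δ = sin φ₁ sin φ₂ + cos φ₁ cos φ₂ cos Δλ, the central angle is δ ≈ 0.469 rad (26.9°).
Interpolate at f = 0.59 with slerp weights a = sin((1−f)δ)/sin δ ≈ 0.423, b = sin(fδ)/sin δ ≈ 0.604.
p = a·p₁ + b·p₂ ≈ (0.590, 0.604, 0.536); φ = arcsin(p_z) ≈ 32.39°, λ = atan2(p_y, p_x) ≈ 45.66°.

≈ 32°N, 46°E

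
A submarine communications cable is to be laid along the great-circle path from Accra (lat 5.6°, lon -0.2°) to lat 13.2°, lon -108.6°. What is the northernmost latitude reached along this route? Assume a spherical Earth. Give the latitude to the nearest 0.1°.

The great circle lies in the plane with unit normal n̂ = (p₁ × p₂)/|p₁ × p₂|.
Here n̂_z ≈ -0.959; the vertex latitude is φ_max = arccos|n̂_z| ≈ 16.5°.

≈ 16.5°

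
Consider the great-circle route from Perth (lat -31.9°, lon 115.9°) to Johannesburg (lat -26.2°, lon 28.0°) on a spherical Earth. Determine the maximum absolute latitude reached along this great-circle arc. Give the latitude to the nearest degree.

≈ -38°

The great circle lies in the plane with unit normal n̂ = (p₁ × p₂)/|p₁ × p₂|.
Here n̂_z ≈ -0.789; the vertex latitude is φ_max = arccos|n̂_z| ≈ 37.9°.
Check via Clairaut: cos φ_max = |cos φ₁| · sin C = cos(31.9°)·sin(111.7°) ≈ 0.789, again giving ≈ 37.9°.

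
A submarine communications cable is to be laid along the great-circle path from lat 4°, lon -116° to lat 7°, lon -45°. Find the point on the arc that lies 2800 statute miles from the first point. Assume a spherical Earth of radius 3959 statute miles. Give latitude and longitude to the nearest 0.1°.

From cos δ = sin φ₁ sin φ₂ + cos φ₁ cos φ₂ cos Δλ, the central angle is δ ≈ 1.234 rad (70.7°). The total great-circle distance is δ·R ≈ 1.234 × 3959 ≈ 4884 mi, so the target fraction is f = 2800/4884 ≈ 0.573.
Interpolate at f ≈ 0.573 with slerp weights a = sin((1−f)δ)/sin δ ≈ 0.532, b = sin(fδ)/sin δ ≈ 0.689.
p = a·p₁ + b·p₂ ≈ (0.250, -0.961, 0.121); φ = arcsin(p_z) ≈ 6.95°, λ = atan2(p_y, p_x) ≈ -75.39°.

≈ lat 7.0°, lon -75.4°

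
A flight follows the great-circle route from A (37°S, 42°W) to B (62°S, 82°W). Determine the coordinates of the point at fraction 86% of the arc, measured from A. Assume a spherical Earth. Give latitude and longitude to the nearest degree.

Convert each endpoint to a unit vector on the sphere (x = cos φ cos λ, y = cos φ sin λ, z = sin φ).
The central angle between the endpoints is δ = arccos(p₁·p₂) ≈ 0.612 rad (35.1°).
Interpolate at f = 0.86 with slerp weights a = sin((1−f)δ)/sin δ ≈ 0.149, b = sin(fδ)/sin δ ≈ 0.874.
p = a·p₁ + b·p₂ ≈ (0.146, -0.486, -0.862); φ = arcsin(p_z) ≈ -59.51°, λ = atan2(p_y, p_x) ≈ -73.33°.

≈ (60°S, 73°W)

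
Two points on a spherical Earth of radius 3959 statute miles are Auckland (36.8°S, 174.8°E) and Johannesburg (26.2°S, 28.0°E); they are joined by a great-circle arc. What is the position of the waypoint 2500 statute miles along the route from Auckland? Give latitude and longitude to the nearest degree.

Write both endpoints as unit vectors p₁, p₂ with components (cos φ cos λ, cos φ sin λ, sin φ).
The central angle between the endpoints is δ = arccos(p₁·p₂) ≈ 1.914 rad (109.7°). The total great-circle distance is δ·R ≈ 1.914 × 3959 ≈ 7578 mi, so the target fraction is f = 2500/7578 ≈ 0.330.
Interpolate at f ≈ 0.330 with slerp weights a = sin((1−f)δ)/sin δ ≈ 1.018, b = sin(fδ)/sin δ ≈ 0.627.
p = a·p₁ + b·p₂ ≈ (-0.315, 0.338, -0.887); φ = arcsin(p_z) ≈ -62.47°, λ = atan2(p_y, p_x) ≈ 133.01°.

≈ 62°S, 133°E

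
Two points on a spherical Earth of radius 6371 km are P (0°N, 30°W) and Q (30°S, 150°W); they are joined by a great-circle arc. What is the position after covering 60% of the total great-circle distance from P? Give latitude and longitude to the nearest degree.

≈ (31°S, 96°W)

Convert each endpoint to a unit vector on the sphere (x = cos φ cos λ, y = cos φ sin λ, z = sin φ).
The central angle between the endpoints is δ = arccos(p₁·p₂) ≈ 2.019 rad (115.7°).
Interpolate at f = 0.60 with slerp weights a = sin((1−f)δ)/sin δ ≈ 0.802, b = sin(fδ)/sin δ ≈ 1.038.
p = a·p₁ + b·p₂ ≈ (-0.085, -0.850, -0.519); φ = arcsin(p_z) ≈ -31.28°, λ = atan2(p_y, p_x) ≈ -95.68°.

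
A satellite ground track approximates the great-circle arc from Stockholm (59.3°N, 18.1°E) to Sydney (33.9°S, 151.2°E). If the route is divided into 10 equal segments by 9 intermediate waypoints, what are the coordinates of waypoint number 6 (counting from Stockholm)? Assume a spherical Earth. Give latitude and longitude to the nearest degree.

Convert each endpoint to a unit vector on the sphere (x = cos φ cos λ, y = cos φ sin λ, z = sin φ).
The central angle between the endpoints is δ = arccos(p₁·p₂) ≈ 2.448 rad (140.3°).
Interpolate at f = 6/10 with slerp weights a = sin((1−f)δ)/sin δ ≈ 1.299, b = sin(fδ)/sin δ ≈ 1.557.
p = a·p₁ + b·p₂ ≈ (-0.502, 0.828, 0.249); φ = arcsin(p_z) ≈ 14.40°, λ = atan2(p_y, p_x) ≈ 121.21°.

≈ 14°N, 121°E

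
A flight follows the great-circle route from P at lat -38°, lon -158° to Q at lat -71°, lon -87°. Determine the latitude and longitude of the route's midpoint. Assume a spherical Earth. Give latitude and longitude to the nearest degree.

≈ lat -59°, lon -139°

Write both endpoints as unit vectors p₁, p₂ with components (cos φ cos λ, cos φ sin λ, sin φ).
The central angle between the endpoints is δ = arccos(p₁·p₂) ≈ 0.842 rad (48.3°).
Interpolate at f = 1/2 with slerp weights a = sin((1−f)δ)/sin δ ≈ 0.548, b = sin(fδ)/sin δ ≈ 0.548.
p = a·p₁ + b·p₂ ≈ (-0.391, -0.340, -0.855); φ = arcsin(p_z) ≈ -58.80°, λ = atan2(p_y, p_x) ≈ -139.00°.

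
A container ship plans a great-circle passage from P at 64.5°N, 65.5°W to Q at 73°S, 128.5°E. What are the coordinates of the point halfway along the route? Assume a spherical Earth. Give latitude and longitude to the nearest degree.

Write both endpoints as unit vectors p₁, p₂ with components (cos φ cos λ, cos φ sin λ, sin φ).
The central angle between the endpoints is δ = arccos(p₁·p₂) ≈ 2.970 rad (170.2°).
Interpolate at f = 1/2 with slerp weights a = sin((1−f)δ)/sin δ ≈ 5.828, b = sin(fδ)/sin δ ≈ 5.828.
p = a·p₁ + b·p₂ ≈ (-0.020, -0.950, -0.313); φ = arcsin(p_z) ≈ -18.24°, λ = atan2(p_y, p_x) ≈ -91.22°.

≈ 18°S, 91°W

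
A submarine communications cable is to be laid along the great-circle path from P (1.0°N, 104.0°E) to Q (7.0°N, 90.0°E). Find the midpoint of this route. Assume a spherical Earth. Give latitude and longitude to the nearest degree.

Convert each endpoint to a unit vector on the sphere (x = cos φ cos λ, y = cos φ sin λ, z = sin φ).
The central angle between the endpoints is δ = arccos(p₁·p₂) ≈ 0.265 rad (15.2°).
Interpolate at f = 1/2 with slerp weights a = sin((1−f)δ)/sin δ ≈ 0.504, b = sin(fδ)/sin δ ≈ 0.504.
p = a·p₁ + b·p₂ ≈ (-0.122, 0.990, 0.070); φ = arcsin(p_z) ≈ 4.03°, λ = atan2(p_y, p_x) ≈ 97.03°.

≈ (4°N, 97°E)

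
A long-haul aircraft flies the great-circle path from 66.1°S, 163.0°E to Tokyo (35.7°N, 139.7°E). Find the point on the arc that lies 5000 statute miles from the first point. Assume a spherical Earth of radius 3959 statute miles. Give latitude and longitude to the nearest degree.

≈ 5°N, 145°E

The haversine formula gives a central angle δ ≈ 1.804 rad (103.4°) between the endpoints. The total great-circle distance is δ·R ≈ 1.804 × 3959 ≈ 7143 mi, so the target fraction is f = 5000/7143 ≈ 0.700.
Interpolate at f ≈ 0.700 with slerp weights a = sin((1−f)δ)/sin δ ≈ 0.530, b = sin(fδ)/sin δ ≈ 0.980.
p = a·p₁ + b·p₂ ≈ (-0.812, 0.577, 0.087); φ = arcsin(p_z) ≈ 5.01°, λ = atan2(p_y, p_x) ≈ 144.59°.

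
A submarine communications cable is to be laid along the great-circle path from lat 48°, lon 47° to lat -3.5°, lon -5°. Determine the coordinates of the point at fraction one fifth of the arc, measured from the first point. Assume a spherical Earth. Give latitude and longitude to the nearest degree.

≈ lat 40°, lon 32°

From cos δ = sin φ₁ sin φ₂ + cos φ₁ cos φ₂ cos Δλ, the central angle is δ ≈ 1.196 rad (68.5°).
Interpolate at f = 1/5 with slerp weights a = sin((1−f)δ)/sin δ ≈ 0.878, b = sin(fδ)/sin δ ≈ 0.255.
p = a·p₁ + b·p₂ ≈ (0.654, 0.408, 0.637); φ = arcsin(p_z) ≈ 39.58°, λ = atan2(p_y, p_x) ≈ 31.94°.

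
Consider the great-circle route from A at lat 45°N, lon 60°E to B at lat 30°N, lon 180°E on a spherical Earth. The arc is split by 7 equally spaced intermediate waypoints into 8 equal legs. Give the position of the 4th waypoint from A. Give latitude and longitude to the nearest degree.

Convert each endpoint to a unit vector on the sphere (x = cos φ cos λ, y = cos φ sin λ, z = sin φ).
The central angle between the endpoints is δ = arccos(p₁·p₂) ≈ 1.523 rad (87.3°).
Interpolate at f = 4/8 with slerp weights a = sin((1−f)δ)/sin δ ≈ 0.691, b = sin(fδ)/sin δ ≈ 0.691.
p = a·p₁ + b·p₂ ≈ (-0.354, 0.423, 0.834); φ = arcsin(p_z) ≈ 56.51°, λ = atan2(p_y, p_x) ≈ 129.92°.

≈ lat 57°N, lon 130°E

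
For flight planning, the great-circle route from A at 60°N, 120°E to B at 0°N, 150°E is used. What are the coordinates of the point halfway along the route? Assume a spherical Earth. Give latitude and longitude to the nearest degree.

≈ 31°N, 140°E

The haversine formula gives a central angle δ ≈ 1.123 rad (64.3°) between the endpoints.
Interpolate at f = 1/2 with slerp weights a = sin((1−f)δ)/sin δ ≈ 0.591, b = sin(fδ)/sin δ ≈ 0.591.
p = a·p₁ + b·p₂ ≈ (-0.659, 0.551, 0.512); φ = arcsin(p_z) ≈ 30.77°, λ = atan2(p_y, p_x) ≈ 140.10°.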